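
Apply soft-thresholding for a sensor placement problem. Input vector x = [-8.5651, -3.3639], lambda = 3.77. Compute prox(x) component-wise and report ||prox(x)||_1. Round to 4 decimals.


Soft-thresholding with lambda = 3.77:
prox(-8.5651) = sign(-8.5651)*max(|-8.5651| - 3.77, 0) = -4.7951
prox(-3.3639) = sign(-3.3639)*max(|-3.3639| - 3.77, 0) = 0.0
prox(x) = [-4.7951, 0.0]
||prox(x)||_1 = 4.7951 + 0.0 = 4.7951


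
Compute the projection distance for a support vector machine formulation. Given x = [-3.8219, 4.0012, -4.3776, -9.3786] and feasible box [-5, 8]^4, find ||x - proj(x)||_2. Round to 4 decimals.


Project each component onto [-5, 8].
clip(-3.8219) = -3.8219, clip(4.0012) = 4.0012, clip(-4.3776) = -4.3776, clip(-9.3786) = -5.0
Projection = [-3.8219, 4.0012, -4.3776, -5.0]
Squared diffs: [0.0, 0.0, 0.0, 19.1721]
Distance = sqrt(19.1721) = 4.3786


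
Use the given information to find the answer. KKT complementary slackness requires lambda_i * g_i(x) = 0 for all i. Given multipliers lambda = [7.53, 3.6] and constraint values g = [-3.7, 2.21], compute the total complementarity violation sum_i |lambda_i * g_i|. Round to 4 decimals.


KKT complementary slackness check:
lambda_1 * g_1 = 7.53 * -3.7 = -27.861
lambda_2 * g_2 = 3.6 * 2.21 = 7.956
Total violation = 27.861 + 7.956 = 35.817


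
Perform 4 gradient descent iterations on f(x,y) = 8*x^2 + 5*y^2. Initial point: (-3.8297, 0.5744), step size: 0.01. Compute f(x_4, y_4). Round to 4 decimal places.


Gradient descent on f(x,y) = 8*x^2 + 5*y^2.
Starting point: (-3.8297, 0.5744), alpha = 0.01
Step 1: grad_x = 2*8*-3.8297 = -61.2752, grad_y = 2*5*0.5744 = 5.744
  x_1 = -3.8297 - 0.01*-61.2752 = -3.2169
  y_1 = 0.5744 - 0.01*5.744 = 0.517
Step 2: grad_x = 2*8*-3.2169 = -51.4712, grad_y = 2*5*0.517 = 5.1696
  x_2 = -3.2169 - 0.01*-51.4712 = -2.7022
  y_2 = 0.517 - 0.01*5.1696 = 0.4653
Step 3: grad_x = 2*8*-2.7022 = -43.2358, grad_y = 2*5*0.4653 = 4.6526
  x_3 = -2.7022 - 0.01*-43.2358 = -2.2699
  y_3 = 0.4653 - 0.01*4.6526 = 0.4187
Step 4: grad_x = 2*8*-2.2699 = -36.3181, grad_y = 2*5*0.4187 = 4.1874
  x_4 = -2.2699 - 0.01*-36.3181 = -1.9067
  y_4 = 0.4187 - 0.01*4.1874 = 0.3769
f(-1.9067, 0.3769) = 8*(-1.9067)^2 + 5*0.3769^2 = 29.7941


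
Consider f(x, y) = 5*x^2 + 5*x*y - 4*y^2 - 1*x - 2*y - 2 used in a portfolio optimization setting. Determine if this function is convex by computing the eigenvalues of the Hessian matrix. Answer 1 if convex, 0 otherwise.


The Hessian of f(x,y) = 5*x^2 + 5*x*y - 4*y^2 - 1*x - 2*y - 2 is:
H = [[10, 5], [5, -8]]
Trace = 10 - 8 = 2
Determinant = 10*-8 - (5)^2 = -105
Discriminant = (2)^2 - 4*-105 = 424.0
Eigenvalues: lambda_1 = -9.2956, lambda_2 = 11.2956
The function is not convex.

0


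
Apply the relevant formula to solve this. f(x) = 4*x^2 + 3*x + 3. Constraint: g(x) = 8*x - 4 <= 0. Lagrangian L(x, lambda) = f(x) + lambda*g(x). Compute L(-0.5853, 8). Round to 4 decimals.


Step 1: Evaluate f(x).
f(-0.5853) = 4*(-0.5853)^2 + 3*(-0.5853) + 3 = 2.6144
Step 2: Evaluate g(x).
g(-0.5853) = 8*-0.5853 - 4 = -8.6824
Step 3: Compute Lagrangian.
L = 2.6144 + 8*-8.6824 = -66.8448


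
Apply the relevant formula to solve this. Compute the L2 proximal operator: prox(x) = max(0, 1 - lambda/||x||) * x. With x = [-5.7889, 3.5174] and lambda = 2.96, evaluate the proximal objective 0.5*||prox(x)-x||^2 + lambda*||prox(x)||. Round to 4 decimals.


Step 1: Compute ||x||.
||x|| = 6.7737
Step 2: Compute scaling factor.
scale = max(0, 1 - 2.96/6.7737) = 0.563
Step 3: prox(x) = [-3.2593, 1.9804]
||prox(x)|| = 3.8137
Step 4: Proximal objective.
0.5*||prox-x||^2 = 4.3808
lambda*||prox|| = 11.2886
Total = 15.6695


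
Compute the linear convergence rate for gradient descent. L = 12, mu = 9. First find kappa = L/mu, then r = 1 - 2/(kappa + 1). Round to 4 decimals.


Step 1: Compute the condition number.
kappa = L/mu = 12/9 = 1.3333
Step 2: Compute the convergence rate.
r = 1 - 2/(kappa + 1) = 1 - 2*mu/(L + mu) = (L - mu)/(L + mu) = 3/21 = 0.1429


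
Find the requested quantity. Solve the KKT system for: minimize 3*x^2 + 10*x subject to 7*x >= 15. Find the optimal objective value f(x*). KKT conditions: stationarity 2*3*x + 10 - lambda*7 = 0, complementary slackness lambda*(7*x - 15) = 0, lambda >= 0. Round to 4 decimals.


Step 1: Try lambda = 0 (constraint inactive).
x_unc = -10/(2*3) = -1.6667
Check: 7*-1.6667 = -11.6669 < 15 -- violated!
Step 2: Constraint must be active: 7*x = 15
x* = 15/7 = 2.1429 (rounded; the exact value 15/7 is used below)
lambda = (2*3*(15/7) + 10)/7 = 3.2653
Step 3: Compute optimal value.
f(x*) = 3*(15/7)^2 + 10*(15/7) = 35.2041


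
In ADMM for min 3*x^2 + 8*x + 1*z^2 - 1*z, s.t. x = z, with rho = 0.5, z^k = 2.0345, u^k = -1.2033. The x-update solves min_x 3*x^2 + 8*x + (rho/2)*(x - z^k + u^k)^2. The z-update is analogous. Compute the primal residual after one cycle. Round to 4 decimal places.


ADMM iteration with rho = 0.5, z^k = 2.0345, u^k = -1.2033
Step 1: x-update.
Minimize 3*x^2 + 8*x + (0.5/2)*(x - 2.0345 - 1.2033)^2
FOC: (2*3 + 0.5)*x = -8 + 0.5*(2.0345 + 1.2033)
x^{k+1} = -0.9817
Step 2: z-update.
Minimize 1*z^2 - 1*z + (0.5/2)*(-0.9817 - z - 1.2033)^2
FOC: (2*1 + 0.5)*z = 1 + 0.5*(-0.9817 - 1.2033)
z^{k+1} = -0.037
Step 3: u-update.
u^{k+1} = -1.2033 - 0.9817 + 0.037 = -2.148
Step 4: Primal residual = |-0.9817 + 0.037| = 0.9447


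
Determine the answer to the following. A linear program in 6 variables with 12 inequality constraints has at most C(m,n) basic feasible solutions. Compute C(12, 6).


Each vertex corresponds to some choice of n active constraints out of m, so the number of vertices is at most C(m, n) = m! / (n!(m-n)!).
m = 12, n = 6
Numerator: 12 * 11 * 10 * 9 * 8 * 7
Denominator: 6! = 720
C(12, 6) = 924


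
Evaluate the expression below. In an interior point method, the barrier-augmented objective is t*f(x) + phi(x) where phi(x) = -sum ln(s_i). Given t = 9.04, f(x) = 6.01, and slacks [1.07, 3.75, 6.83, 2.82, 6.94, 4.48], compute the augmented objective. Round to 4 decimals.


Step 1: Compute log-barrier.
ln values: [0.0677, 1.3218, 1.9213, 1.0367, 1.9373, 1.4996]
phi = -(0.0677 + 1.3218 + 1.9213 + 1.0367 + 1.9373 + 1.4996) = -7.7844
Step 2: Compute augmented objective.
t*f(x) = 9.04*6.01 = 54.3304
Total = 54.3304 - 7.7844 = 46.546


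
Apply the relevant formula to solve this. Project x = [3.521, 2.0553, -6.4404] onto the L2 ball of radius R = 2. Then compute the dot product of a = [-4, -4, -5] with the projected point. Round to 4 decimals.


Step 1: Compute ||x|| (intermediates to 6 decimals).
||x|| = sqrt(3.521^2 + 2.0553^2 + (-6.4404)^2) = 7.622365
Step 2: Project.
Since ||x|| > R, scale = R/||x|| = 2/7.622365 = 0.262386, proj(x) = scale * x
proj(x) = [0.923861, 0.539282, -1.689871]
Step 3: Dot product.
a^T * proj(x) = -4*0.923861 - 4*0.539282 - 5*(-1.689871) = 2.5968


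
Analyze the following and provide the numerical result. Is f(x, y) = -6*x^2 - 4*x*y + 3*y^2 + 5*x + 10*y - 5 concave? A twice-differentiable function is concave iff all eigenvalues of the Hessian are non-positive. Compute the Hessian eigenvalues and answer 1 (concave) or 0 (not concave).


The Hessian of f(x,y) = -6*x^2 - 4*x*y + 3*y^2 + 5*x + 10*y - 5 is:
H = [[-12, -4], [-4, 6]]
Trace = -12 + 6 = -6
Determinant = -12*6 - (-4)^2 = -88
Discriminant = (-6)^2 - 4*-88 = 388.0
Eigenvalues: lambda_1 = -12.8489, lambda_2 = 6.8489
The function is not concave.

0


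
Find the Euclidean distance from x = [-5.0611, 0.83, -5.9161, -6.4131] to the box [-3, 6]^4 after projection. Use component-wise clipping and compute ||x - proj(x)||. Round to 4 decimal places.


Project each component onto [-3, 6].
clip(-5.0611) = -3.0, clip(0.83) = 0.83, clip(-5.9161) = -3.0, clip(-6.4131) = -3.0
Projection = [-3.0, 0.83, -3.0, -3.0]
Squared diffs: [4.2481, 0.0, 8.5036, 11.6493]
Distance = sqrt(24.401) = 4.9397


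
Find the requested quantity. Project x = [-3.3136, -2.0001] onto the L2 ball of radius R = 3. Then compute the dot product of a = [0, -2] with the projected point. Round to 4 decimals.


Step 1: Compute ||x|| (intermediates to 6 decimals).
||x|| = sqrt((-3.3136)^2 + (-2.0001)^2) = 3.870445
Step 2: Project.
Since ||x|| > R, scale = R/||x|| = 3/3.870445 = 0.775105, proj(x) = scale * x
proj(x) = [-2.568388, -1.550288]
Step 3: Dot product.
a^T * proj(x) = 0*(-2.568388) - 2*(-1.550288) = 3.1006


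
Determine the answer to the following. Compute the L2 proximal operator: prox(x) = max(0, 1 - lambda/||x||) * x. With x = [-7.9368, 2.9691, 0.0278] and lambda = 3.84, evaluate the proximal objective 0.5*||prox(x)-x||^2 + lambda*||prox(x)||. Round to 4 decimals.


Step 1: Compute ||x||.
||x|| = 8.474
Step 2: Compute scaling factor.
scale = max(0, 1 - 3.84/8.474) = 0.5469
Step 3: prox(x) = [-4.3402, 1.6237, 0.0152]
||prox(x)|| = 4.634
Step 4: Proximal objective.
0.5*||prox-x||^2 = 7.3728
lambda*||prox|| = 17.7946
Total = 25.1675


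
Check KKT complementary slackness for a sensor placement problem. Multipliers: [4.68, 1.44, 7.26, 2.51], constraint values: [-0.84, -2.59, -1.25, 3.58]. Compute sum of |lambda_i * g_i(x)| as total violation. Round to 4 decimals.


KKT complementary slackness check:
lambda_1 * g_1 = 4.68 * -0.84 = -3.9312
lambda_2 * g_2 = 1.44 * -2.59 = -3.7296
lambda_3 * g_3 = 7.26 * -1.25 = -9.075
lambda_4 * g_4 = 2.51 * 3.58 = 8.9858
Total violation = 3.9312 + 3.7296 + 9.075 + 8.9858 = 25.7216


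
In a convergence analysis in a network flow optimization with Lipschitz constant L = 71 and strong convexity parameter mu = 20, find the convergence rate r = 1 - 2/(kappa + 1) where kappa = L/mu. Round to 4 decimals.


Step 1: Compute the condition number.
kappa = L/mu = 71/20 = 3.55
Step 2: Compute the convergence rate.
r = 1 - 2/(kappa + 1) = 1 - 2*mu/(L + mu) = (L - mu)/(L + mu) = 51/91 = 0.5604


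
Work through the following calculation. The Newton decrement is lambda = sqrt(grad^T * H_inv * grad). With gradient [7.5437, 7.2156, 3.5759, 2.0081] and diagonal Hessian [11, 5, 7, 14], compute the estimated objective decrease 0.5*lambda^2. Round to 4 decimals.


Step 1: H is diagonal, so H^(-1) * g = [0.6858, 1.4431, 0.5108, 0.1434].
Step 2: g^T H^(-1) g = sum_i g_i^2 / H_ii
  = (7.5437)^2/11 + (7.2156)^2/5 + (3.5759)^2/7 + (2.0081)^2/14
  = 5.1734 + 10.413 + 1.8267 + 0.288 = 17.7011
Step 3: Objective decrease = 0.5 * g^T H^(-1) g = 8.8506


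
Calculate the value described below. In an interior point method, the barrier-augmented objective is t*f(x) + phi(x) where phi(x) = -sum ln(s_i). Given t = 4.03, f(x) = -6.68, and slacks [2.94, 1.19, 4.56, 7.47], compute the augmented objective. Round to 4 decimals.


Step 1: Compute log-barrier.
ln values: [1.0784, 0.174, 1.5173, 2.0109]
phi = -(1.0784 + 0.174 + 1.5173 + 2.0109) = -4.7806
Step 2: Compute augmented objective.
t*f(x) = 4.03*-6.68 = -26.9204
Total = -26.9204 - 4.7806 = -31.701


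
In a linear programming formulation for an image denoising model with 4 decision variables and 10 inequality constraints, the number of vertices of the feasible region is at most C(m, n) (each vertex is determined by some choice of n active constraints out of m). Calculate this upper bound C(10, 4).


Each vertex corresponds to some choice of n active constraints out of m, so the number of vertices is at most C(m, n) = m! / (n!(m-n)!).
m = 10, n = 4
Numerator: 10 * 9 * 8 * 7
Denominator: 4! = 24
C(10, 4) = 210


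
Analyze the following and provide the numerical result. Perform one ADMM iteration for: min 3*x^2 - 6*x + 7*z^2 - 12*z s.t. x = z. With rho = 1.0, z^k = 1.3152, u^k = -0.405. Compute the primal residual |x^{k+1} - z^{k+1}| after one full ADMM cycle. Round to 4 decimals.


ADMM iteration with rho = 1.0, z^k = 1.3152, u^k = -0.405
Step 1: x-update.
Minimize 3*x^2 - 6*x + (1.0/2)*(x - 1.3152 - 0.405)^2
FOC: (2*3 + 1.0)*x = 6 + 1.0*(1.3152 + 0.405)
x^{k+1} = 1.1029
Step 2: z-update.
Minimize 7*z^2 - 12*z + (1.0/2)*(1.1029 - z - 0.405)^2
FOC: (2*7 + 1.0)*z = 12 + 1.0*(1.1029 - 0.405)
z^{k+1} = 0.8465
Step 3: u-update.
u^{k+1} = -0.405 + 1.1029 - 0.8465 = -0.1486
Step 4: Primal residual = |1.1029 - 0.8465| = 0.2564


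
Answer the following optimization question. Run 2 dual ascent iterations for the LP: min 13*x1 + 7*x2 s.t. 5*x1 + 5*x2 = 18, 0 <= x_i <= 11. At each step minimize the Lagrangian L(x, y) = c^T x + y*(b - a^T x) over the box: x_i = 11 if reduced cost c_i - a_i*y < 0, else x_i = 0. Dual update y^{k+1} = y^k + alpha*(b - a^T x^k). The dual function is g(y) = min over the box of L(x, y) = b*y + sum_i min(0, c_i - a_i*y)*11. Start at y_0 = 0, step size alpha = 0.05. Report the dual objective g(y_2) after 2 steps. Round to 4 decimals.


Dual ascent for LP: min 13*x1 + 7*x2, 5*x1 + 5*x2 = 18, 0 <= x_i <= 11
Step 1: y^k = 0.0, reduced costs: (13.0, 7.0)
  x^k = (0.0, 0.0), subgradient = b - a^T x = 18.0
  y^{k+1} = 0.0 + 0.05*18.0 = 0.9
Step 2: y^k = 0.9, reduced costs: (8.5, 2.5)
  x^k = (0.0, 0.0), subgradient = b - a^T x = 18.0
  y^{k+1} = 0.9 + 0.05*18.0 = 1.8
Dual objective at y_2 = 1.8: reduced costs (4.0, -2.0), box minimizer x = (0.0, 11.0)
g(y_2) = b*y + (c1 - a1*y)*x1 + (c2 - a2*y)*x2 = 18*1.8 + 4.0*0.0 + (-2.0)*11.0 = 32.4 + 0.0 - 22.0 = 10.4


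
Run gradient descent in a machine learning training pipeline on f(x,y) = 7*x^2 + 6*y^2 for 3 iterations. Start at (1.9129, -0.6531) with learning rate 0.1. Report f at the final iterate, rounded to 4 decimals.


Gradient descent on f(x,y) = 7*x^2 + 6*y^2.
Starting point: (1.9129, -0.6531), alpha = 0.1
Step 1: grad_x = 2*7*1.9129 = 26.7806, grad_y = 2*6*-0.6531 = -7.8372
  x_1 = 1.9129 - 0.1*26.7806 = -0.7652
  y_1 = -0.6531 - 0.1*-7.8372 = 0.1306
Step 2: grad_x = 2*7*-0.7652 = -10.7122, grad_y = 2*6*0.1306 = 1.5674
  x_2 = -0.7652 - 0.1*-10.7122 = 0.3061
  y_2 = 0.1306 - 0.1*1.5674 = -0.0261
Step 3: grad_x = 2*7*0.3061 = 4.2849, grad_y = 2*6*-0.0261 = -0.3135
  x_3 = 0.3061 - 0.1*4.2849 = -0.1224
  y_3 = -0.0261 - 0.1*-0.3135 = 0.0052
f(-0.1224, 0.0052) = 7*(-0.1224)^2 + 6*0.0052^2 = 0.1051


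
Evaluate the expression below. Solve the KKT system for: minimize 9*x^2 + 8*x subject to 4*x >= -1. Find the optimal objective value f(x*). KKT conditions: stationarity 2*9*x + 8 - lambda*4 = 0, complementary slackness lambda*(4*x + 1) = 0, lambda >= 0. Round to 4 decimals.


Step 1: Try lambda = 0 (constraint inactive).
x_unc = -8/(2*9) = -0.4444
Check: 4*-0.4444 = -1.7776 < -1 -- violated!
Step 2: Constraint must be active: 4*x = -1
x* = -1/4 = -0.25
lambda = (2*9*(-0.25) + 8)/4 = 0.875
Step 3: Compute optimal value.
f(x*) = 9*(-0.25)^2 + 8*(-0.25) = -1.4375


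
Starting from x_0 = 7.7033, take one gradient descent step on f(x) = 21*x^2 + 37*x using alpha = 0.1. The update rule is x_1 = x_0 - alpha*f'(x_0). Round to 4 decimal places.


We compute the gradient at x_0 and apply the update.
f'(x) = 42*x + 37
f'(7.7033) = 42*7.7033 + 37 = 360.5386
x_1 = 7.7033 - 0.1*360.5386 = -28.3506


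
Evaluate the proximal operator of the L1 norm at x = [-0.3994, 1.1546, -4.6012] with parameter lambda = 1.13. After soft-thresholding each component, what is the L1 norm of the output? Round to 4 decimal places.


Soft-thresholding with lambda = 1.13:
prox(-0.3994) = sign(-0.3994)*max(|-0.3994| - 1.13, 0) = 0.0
prox(1.1546) = sign(1.1546)*max(|1.1546| - 1.13, 0) = 0.0246
prox(-4.6012) = sign(-4.6012)*max(|-4.6012| - 1.13, 0) = -3.4712
prox(x) = [0.0, 0.0246, -3.4712]
||prox(x)||_1 = 0.0 + 0.0246 + 3.4712 = 3.4958


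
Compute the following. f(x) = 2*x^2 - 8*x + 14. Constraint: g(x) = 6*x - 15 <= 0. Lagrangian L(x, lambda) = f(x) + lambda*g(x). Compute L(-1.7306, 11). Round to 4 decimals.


Step 1: Evaluate f(x).
f(-1.7306) = 2*(-1.7306)^2 - 8*(-1.7306) + 14 = 33.8348
Step 2: Evaluate g(x).
g(-1.7306) = 6*-1.7306 - 15 = -25.3836
Step 3: Compute Lagrangian.
L = 33.8348 + 11*-25.3836 = -245.3848


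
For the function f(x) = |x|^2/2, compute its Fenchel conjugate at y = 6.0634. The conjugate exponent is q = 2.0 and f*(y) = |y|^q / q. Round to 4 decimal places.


The conjugate exponent q satisfies 1/p + 1/q = 1.
p = 2, so q = 2/(2 - 1) = 2.0
|y|^q = 6.0634^2.0 = 36.7648
f*(6.0634) = 36.7648 / 2.0 = 18.3824


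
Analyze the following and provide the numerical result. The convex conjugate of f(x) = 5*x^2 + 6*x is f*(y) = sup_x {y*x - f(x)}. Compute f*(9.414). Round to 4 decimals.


f*(y) = sup_x {y*x - a*x^2 - b*x} = sup_x {(y-b)*x - a*x^2}
FOC: (y - b) - 2a*x = 0 => x* = (y - b)/(2a)
x* = (9.414 - 6)/(2*5) = 0.3414
f*(9.414) = (y-b)^2/(4a) = (9.414 - 6)^2/(4*5)
= 11.6554/20 = 0.5828


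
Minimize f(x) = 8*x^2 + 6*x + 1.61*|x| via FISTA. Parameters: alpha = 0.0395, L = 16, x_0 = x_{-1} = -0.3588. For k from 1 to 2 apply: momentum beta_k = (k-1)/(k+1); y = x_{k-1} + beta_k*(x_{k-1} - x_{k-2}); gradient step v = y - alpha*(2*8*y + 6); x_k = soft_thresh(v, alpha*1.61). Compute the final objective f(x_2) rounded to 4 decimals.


FISTA on f(x) = 8*x^2 + 6*x + 1.61*|x|
L = 16, alpha = 0.0395
Iteration 1: beta = 0.0, y = -0.3588 + 0.0*(-0.3588 + 0.3588) = -0.3588
  grad(y) = 0.2592, v = y - alpha*grad = -0.369
  prox(v) = soft_thresh(-0.369, 0.0636) = -0.3054
Iteration 2: beta = 0.3333, y = -0.3054 + 0.3333*(-0.3054 + 0.3588) = -0.2877
  grad(y) = 1.3975, v = y - alpha*grad = -0.3429
  prox(v) = soft_thresh(-0.3429, 0.0636) = -0.2793
f(x_2) = 8*(-0.2793)^2 + 6*(-0.2793) + 1.61*|-0.2793| = -0.6021


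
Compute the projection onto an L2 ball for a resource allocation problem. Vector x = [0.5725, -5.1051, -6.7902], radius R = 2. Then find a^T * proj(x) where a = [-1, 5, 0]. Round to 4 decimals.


Step 1: Compute ||x|| (intermediates to 6 decimals).
||x|| = sqrt(0.5725^2 + (-5.1051)^2 + (-6.7902)^2) = 8.514495
Step 2: Project.
Since ||x|| > R, scale = R/||x|| = 2/8.514495 = 0.234894, proj(x) = scale * x
proj(x) = [0.134477, -1.199157, -1.594977]
Step 3: Dot product.
a^T * proj(x) = -1*0.134477 + 5*(-1.199157) + 0*(-1.594977) = -6.1303


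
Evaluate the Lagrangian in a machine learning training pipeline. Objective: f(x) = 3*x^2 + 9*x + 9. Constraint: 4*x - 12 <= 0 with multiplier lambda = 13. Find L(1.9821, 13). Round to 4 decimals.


Step 1: Evaluate f(x).
f(1.9821) = 3*1.9821^2 + 9*1.9821 + 9 = 38.6251
Step 2: Evaluate g(x).
g(1.9821) = 4*1.9821 - 12 = -4.0716
Step 3: Compute Lagrangian.
L = 38.6251 + 13*-4.0716 = -14.3057


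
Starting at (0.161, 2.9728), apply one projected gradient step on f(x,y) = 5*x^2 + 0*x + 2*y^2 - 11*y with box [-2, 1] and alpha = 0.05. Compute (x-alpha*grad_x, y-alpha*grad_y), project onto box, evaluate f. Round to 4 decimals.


Step 1: Compute gradient at (0.161, 2.9728).
grad_x = 2*5*0.161 + 0 = 1.61
grad_y = 2*2*2.9728 - 11 = 0.8912
Step 2: Gradient step.
x_raw = 0.161 - 0.05*1.61 = 0.0805
y_raw = 2.9728 - 0.05*0.8912 = 2.9282
Step 3: Project onto [-2, 1].
x_proj = clip(0.0805) = 0.0805
y_proj = clip(2.9282) = 1.0
Step 4: Evaluate f.
f(0.0805, 1.0) = -8.9676


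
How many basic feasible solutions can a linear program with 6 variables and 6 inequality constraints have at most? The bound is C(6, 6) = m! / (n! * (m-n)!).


Each vertex corresponds to some choice of n active constraints out of m, so the number of vertices is at most C(m, n) = m! / (n!(m-n)!).
m = 6, n = 6
Numerator: 6 * 5 * 4 * 3 * 2 * 1
Denominator: 6! = 720
C(6, 6) = 1


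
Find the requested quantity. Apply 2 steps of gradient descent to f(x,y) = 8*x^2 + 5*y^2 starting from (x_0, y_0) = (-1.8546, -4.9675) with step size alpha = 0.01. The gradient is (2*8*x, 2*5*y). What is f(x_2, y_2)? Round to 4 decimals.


Gradient descent on f(x,y) = 8*x^2 + 5*y^2.
Starting point: (-1.8546, -4.9675), alpha = 0.01
Step 1: grad_x = 2*8*-1.8546 = -29.6736, grad_y = 2*5*-4.9675 = -49.675
  x_1 = -1.8546 - 0.01*-29.6736 = -1.5579
  y_1 = -4.9675 - 0.01*-49.675 = -4.4708
Step 2: grad_x = 2*8*-1.5579 = -24.9258, grad_y = 2*5*-4.4708 = -44.7075
  x_2 = -1.5579 - 0.01*-24.9258 = -1.3086
  y_2 = -4.4708 - 0.01*-44.7075 = -4.0237
f(-1.3086, -4.0237) = 8*(-1.3086)^2 + 5*(-4.0237)^2 = 94.6494


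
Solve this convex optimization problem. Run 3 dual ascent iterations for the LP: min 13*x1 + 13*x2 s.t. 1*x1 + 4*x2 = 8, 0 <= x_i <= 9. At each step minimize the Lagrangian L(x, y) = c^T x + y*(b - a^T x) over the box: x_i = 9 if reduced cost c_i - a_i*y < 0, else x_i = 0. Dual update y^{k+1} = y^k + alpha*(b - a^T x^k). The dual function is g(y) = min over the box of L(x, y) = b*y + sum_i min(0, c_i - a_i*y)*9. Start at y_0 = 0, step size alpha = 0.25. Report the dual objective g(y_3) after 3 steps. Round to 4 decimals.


Dual ascent for LP: min 13*x1 + 13*x2, 1*x1 + 4*x2 = 8, 0 <= x_i <= 9
Step 1: y^k = 0.0, reduced costs: (13.0, 13.0)
  x^k = (0.0, 0.0), subgradient = b - a^T x = 8.0
  y^{k+1} = 0.0 + 0.25*8.0 = 2.0
Step 2: y^k = 2.0, reduced costs: (11.0, 5.0)
  x^k = (0.0, 0.0), subgradient = b - a^T x = 8.0
  y^{k+1} = 2.0 + 0.25*8.0 = 4.0
Step 3: y^k = 4.0, reduced costs: (9.0, -3.0)
  x^k = (0.0, 9.0), subgradient = b - a^T x = -28.0
  y^{k+1} = 4.0 + 0.25*-28.0 = -3.0
Dual objective at y_3 = -3.0: reduced costs (16.0, 25.0), box minimizer x = (0.0, 0.0)
g(y_3) = b*y + (c1 - a1*y)*x1 + (c2 - a2*y)*x2 = 8*(-3.0) + 16.0*0.0 + 25.0*0.0 = -24.0 + 0.0 + 0.0 = -24.0


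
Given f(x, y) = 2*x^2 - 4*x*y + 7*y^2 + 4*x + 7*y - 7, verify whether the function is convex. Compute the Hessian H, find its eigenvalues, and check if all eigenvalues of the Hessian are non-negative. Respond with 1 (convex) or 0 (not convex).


The Hessian of f(x,y) = 2*x^2 - 4*x*y + 7*y^2 + 4*x + 7*y - 7 is:
H = [[4, -4], [-4, 14]]
Trace = 4 + 14 = 18
Determinant = 4*14 - (-4)^2 = 40
Discriminant = (18)^2 - 4*40 = 164.0
Eigenvalues: lambda_1 = 2.5969, lambda_2 = 15.4031
The function is convex.

1


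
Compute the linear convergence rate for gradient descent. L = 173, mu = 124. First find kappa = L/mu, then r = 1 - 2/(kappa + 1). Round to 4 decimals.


Step 1: Compute the condition number.
kappa = L/mu = 173/124 = 1.3952
Step 2: Compute the convergence rate.
r = 1 - 2/(kappa + 1) = 1 - 2*mu/(L + mu) = (L - mu)/(L + mu) = 49/297 = 0.165


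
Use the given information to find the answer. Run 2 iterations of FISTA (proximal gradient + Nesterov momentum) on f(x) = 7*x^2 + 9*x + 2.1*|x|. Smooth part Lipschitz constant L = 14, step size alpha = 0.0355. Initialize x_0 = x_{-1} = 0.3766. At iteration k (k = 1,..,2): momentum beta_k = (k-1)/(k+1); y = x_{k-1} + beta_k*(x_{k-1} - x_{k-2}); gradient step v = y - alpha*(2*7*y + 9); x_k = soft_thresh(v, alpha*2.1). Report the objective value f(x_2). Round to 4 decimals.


FISTA on f(x) = 7*x^2 + 9*x + 2.1*|x|
L = 14, alpha = 0.0355
Iteration 1: beta = 0.0, y = 0.3766 + 0.0*(0.3766 - 0.3766) = 0.3766
  grad(y) = 14.2724, v = y - alpha*grad = -0.1301
  prox(v) = soft_thresh(-0.1301, 0.0746) = -0.0555
Iteration 2: beta = 0.3333, y = -0.0555 + 0.3333*(-0.0555 - 0.3766) = -0.1996
  grad(y) = 6.2062, v = y - alpha*grad = -0.4199
  prox(v) = soft_thresh(-0.4199, 0.0746) = -0.3453
f(x_2) = 7*(-0.3453)^2 + 9*(-0.3453) + 2.1*|-0.3453| = -1.548


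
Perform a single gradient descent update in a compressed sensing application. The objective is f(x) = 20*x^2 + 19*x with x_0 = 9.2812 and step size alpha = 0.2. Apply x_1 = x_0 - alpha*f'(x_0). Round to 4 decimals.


We compute the gradient at x_0 and apply the update.
f'(x) = 40*x + 19
f'(9.2812) = 40*9.2812 + 19 = 390.248
x_1 = 9.2812 - 0.2*390.248 = -68.7684


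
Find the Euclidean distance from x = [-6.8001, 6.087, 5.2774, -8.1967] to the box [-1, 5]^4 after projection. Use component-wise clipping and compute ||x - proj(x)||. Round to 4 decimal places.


Project each component onto [-1, 5].
clip(-6.8001) = -1.0, clip(6.087) = 5.0, clip(5.2774) = 5.0, clip(-8.1967) = -1.0
Projection = [-1.0, 5.0, 5.0, -1.0]
Squared diffs: [33.6412, 1.1816, 0.077, 51.7925]
Distance = sqrt(86.6923) = 9.3109


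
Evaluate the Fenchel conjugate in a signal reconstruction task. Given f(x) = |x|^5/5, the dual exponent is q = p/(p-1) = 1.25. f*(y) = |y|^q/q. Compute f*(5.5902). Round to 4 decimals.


The conjugate exponent q satisfies 1/p + 1/q = 1.
p = 5, so q = 5/(5 - 1) = 1.25
|y|^q = 5.5902^1.25 = 8.5958
f*(5.5902) = 8.5958 / 1.25 = 6.8766


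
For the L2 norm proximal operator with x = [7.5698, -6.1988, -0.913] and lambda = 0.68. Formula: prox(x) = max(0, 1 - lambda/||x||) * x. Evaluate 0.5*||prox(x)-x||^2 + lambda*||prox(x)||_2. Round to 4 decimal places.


Step 1: Compute ||x||.
||x|| = 9.8265
Step 2: Compute scaling factor.
scale = max(0, 1 - 0.68/9.8265) = 0.9308
Step 3: prox(x) = [7.046, -5.7698, -0.8498]
||prox(x)|| = 9.1465
Step 4: Proximal objective.
0.5*||prox-x||^2 = 0.2312
lambda*||prox|| = 6.2196
Total = 6.4508


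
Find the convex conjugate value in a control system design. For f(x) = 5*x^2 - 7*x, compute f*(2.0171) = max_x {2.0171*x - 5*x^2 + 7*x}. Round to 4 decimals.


f*(y) = sup_x {y*x - a*x^2 - b*x} = sup_x {(y-b)*x - a*x^2}
FOC: (y - b) - 2a*x = 0 => x* = (y - b)/(2a)
x* = (2.0171 + 7)/(2*5) = 0.9017
f*(2.0171) = (y-b)^2/(4a) = (2.0171 + 7)^2/(4*5)
= 81.3081/20 = 4.0654


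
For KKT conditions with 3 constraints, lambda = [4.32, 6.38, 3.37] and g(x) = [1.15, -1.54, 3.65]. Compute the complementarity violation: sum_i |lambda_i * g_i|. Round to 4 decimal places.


KKT complementary slackness check:
lambda_1 * g_1 = 4.32 * 1.15 = 4.968
lambda_2 * g_2 = 6.38 * -1.54 = -9.8252
lambda_3 * g_3 = 3.37 * 3.65 = 12.3005
Total violation = 4.968 + 9.8252 + 12.3005 = 27.0937


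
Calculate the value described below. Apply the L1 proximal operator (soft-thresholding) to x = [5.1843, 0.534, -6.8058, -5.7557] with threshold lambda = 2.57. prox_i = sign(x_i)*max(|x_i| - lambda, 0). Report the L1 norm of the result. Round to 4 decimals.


Soft-thresholding with lambda = 2.57:
prox(5.1843) = sign(5.1843)*max(|5.1843| - 2.57, 0) = 2.6143
prox(0.534) = sign(0.534)*max(|0.534| - 2.57, 0) = 0.0
prox(-6.8058) = sign(-6.8058)*max(|-6.8058| - 2.57, 0) = -4.2358
prox(-5.7557) = sign(-5.7557)*max(|-5.7557| - 2.57, 0) = -3.1857
prox(x) = [2.6143, 0.0, -4.2358, -3.1857]
||prox(x)||_1 = 2.6143 + 0.0 + 4.2358 + 3.1857 = 10.0358


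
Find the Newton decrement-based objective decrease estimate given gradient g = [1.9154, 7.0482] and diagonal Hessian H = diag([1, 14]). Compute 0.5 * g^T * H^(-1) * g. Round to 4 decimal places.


Step 1: H is diagonal, so H^(-1) * g = [1.9154, 0.5034].
Step 2: g^T H^(-1) g = sum_i g_i^2 / H_ii
  = (1.9154)^2/1 + (7.0482)^2/14
  = 3.6688 + 3.5484 = 7.2171
Step 3: Objective decrease = 0.5 * g^T H^(-1) g = 3.6086


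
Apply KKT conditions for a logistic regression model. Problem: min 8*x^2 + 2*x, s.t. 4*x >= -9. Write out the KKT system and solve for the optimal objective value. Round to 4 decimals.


Step 1: Try lambda = 0 (constraint inactive).
Stationarity: 2*8*x + 2 = 0
x* = -2/(2*8) = -0.125
Check constraint: 4*-0.125 = -0.5 >= -9 -- satisfied.
Step 2: Compute optimal value.
f(x*) = 8*(-0.125)^2 + 2*(-0.125) = -0.125


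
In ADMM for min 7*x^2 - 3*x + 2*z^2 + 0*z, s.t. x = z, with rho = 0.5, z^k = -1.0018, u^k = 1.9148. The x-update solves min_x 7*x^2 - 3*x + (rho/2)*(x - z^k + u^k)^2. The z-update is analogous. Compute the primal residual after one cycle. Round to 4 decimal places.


ADMM iteration with rho = 0.5, z^k = -1.0018, u^k = 1.9148
Step 1: x-update.
Minimize 7*x^2 - 3*x + (0.5/2)*(x + 1.0018 + 1.9148)^2
FOC: (2*7 + 0.5)*x = 3 + 0.5*(-1.0018 - 1.9148)
x^{k+1} = 0.1063
Step 2: z-update.
Minimize 2*z^2 + 0*z + (0.5/2)*(0.1063 - z + 1.9148)^2
FOC: (2*2 + 0.5)*z = 0 + 0.5*(0.1063 + 1.9148)
z^{k+1} = 0.2246
Step 3: u-update.
u^{k+1} = 1.9148 + 0.1063 - 0.2246 = 1.7966
Step 4: Primal residual = |0.1063 - 0.2246| = 0.1182


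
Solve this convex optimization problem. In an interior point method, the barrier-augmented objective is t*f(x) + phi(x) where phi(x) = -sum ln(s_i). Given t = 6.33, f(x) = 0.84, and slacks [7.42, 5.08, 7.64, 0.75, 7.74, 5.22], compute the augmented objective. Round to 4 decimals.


Step 1: Compute log-barrier.
ln values: [2.0042, 1.6253, 2.0334, -0.2877, 2.0464, 1.6525]
phi = -(2.0042 + 1.6253 + 2.0334 - 0.2877 + 2.0464 + 1.6525) = -9.0741
Step 2: Compute augmented objective.
t*f(x) = 6.33*0.84 = 5.3172
Total = 5.3172 - 9.0741 = -3.7569


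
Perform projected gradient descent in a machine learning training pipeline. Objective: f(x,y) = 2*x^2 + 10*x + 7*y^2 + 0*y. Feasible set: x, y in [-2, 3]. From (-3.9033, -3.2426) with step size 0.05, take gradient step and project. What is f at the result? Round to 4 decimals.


Step 1: Compute gradient at (-3.9033, -3.2426).
grad_x = 2*2*-3.9033 + 10 = -5.6132
grad_y = 2*7*-3.2426 + 0 = -45.3964
Step 2: Gradient step.
x_raw = -3.9033 - 0.05*-5.6132 = -3.6226
y_raw = -3.2426 - 0.05*-45.3964 = -0.9728
Step 3: Project onto [-2, 3].
x_proj = clip(-3.6226) = -2.0
y_proj = clip(-0.9728) = -0.9728
Step 4: Evaluate f.
f(-2.0, -0.9728) = -5.3759


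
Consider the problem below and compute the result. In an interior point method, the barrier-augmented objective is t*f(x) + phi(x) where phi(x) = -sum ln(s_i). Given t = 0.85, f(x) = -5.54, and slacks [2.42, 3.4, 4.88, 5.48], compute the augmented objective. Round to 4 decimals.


Step 1: Compute log-barrier.
ln values: [0.8838, 1.2238, 1.5851, 1.7011]
phi = -(0.8838 + 1.2238 + 1.5851 + 1.7011) = -5.3938
Step 2: Compute augmented objective.
t*f(x) = 0.85*-5.54 = -4.709
Total = -4.709 - 5.3938 = -10.1028


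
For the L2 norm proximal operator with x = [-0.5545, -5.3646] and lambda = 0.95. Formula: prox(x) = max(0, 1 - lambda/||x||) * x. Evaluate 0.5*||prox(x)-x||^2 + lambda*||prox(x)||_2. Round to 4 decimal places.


Step 1: Compute ||x||.
||x|| = 5.3932
Step 2: Compute scaling factor.
scale = max(0, 1 - 0.95/5.3932) = 0.8239
Step 3: prox(x) = [-0.4568, -4.4196]
||prox(x)|| = 4.4432
Step 4: Proximal objective.
0.5*||prox-x||^2 = 0.4513
lambda*||prox|| = 4.221
Total = 4.6723


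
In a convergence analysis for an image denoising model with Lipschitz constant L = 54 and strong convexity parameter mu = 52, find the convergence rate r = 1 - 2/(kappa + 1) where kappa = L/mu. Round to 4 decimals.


Step 1: Compute the condition number.
kappa = L/mu = 54/52 = 1.0385
Step 2: Compute the convergence rate.
r = 1 - 2/(kappa + 1) = 1 - 2*mu/(L + mu) = (L - mu)/(L + mu) = 2/106 = 0.0189


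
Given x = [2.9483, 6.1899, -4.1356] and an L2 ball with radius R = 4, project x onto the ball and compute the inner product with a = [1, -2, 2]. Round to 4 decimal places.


Step 1: Compute ||x|| (intermediates to 6 decimals).
||x|| = sqrt(2.9483^2 + 6.1899^2 + (-4.1356)^2) = 8.006905
Step 2: Project.
Since ||x|| > R, scale = R/||x|| = 4/8.006905 = 0.499569, proj(x) = scale * x
proj(x) = [1.472879, 3.092282, -2.066018]
Step 3: Dot product.
a^T * proj(x) = 1*1.472879 - 2*3.092282 + 2*(-2.066018) = -8.8437


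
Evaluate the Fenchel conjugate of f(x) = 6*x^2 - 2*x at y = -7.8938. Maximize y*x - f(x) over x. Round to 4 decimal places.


f*(y) = sup_x {y*x - a*x^2 - b*x} = sup_x {(y-b)*x - a*x^2}
FOC: (y - b) - 2a*x = 0 => x* = (y - b)/(2a)
x* = (-7.8938 + 2)/(2*6) = -0.4912
f*(-7.8938) = (y-b)^2/(4a) = (-7.8938 + 2)^2/(4*6)
= 34.7369/24 = 1.4474


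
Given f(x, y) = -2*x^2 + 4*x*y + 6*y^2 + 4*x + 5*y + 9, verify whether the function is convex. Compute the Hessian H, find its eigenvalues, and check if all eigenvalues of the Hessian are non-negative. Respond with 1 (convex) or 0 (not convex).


The Hessian of f(x,y) = -2*x^2 + 4*x*y + 6*y^2 + 4*x + 5*y + 9 is:
H = [[-4, 4], [4, 12]]
Trace = -4 + 12 = 8
Determinant = -4*12 - (4)^2 = -64
Discriminant = (8)^2 - 4*-64 = 320.0
Eigenvalues: lambda_1 = -4.9443, lambda_2 = 12.9443
The function is not convex.

0


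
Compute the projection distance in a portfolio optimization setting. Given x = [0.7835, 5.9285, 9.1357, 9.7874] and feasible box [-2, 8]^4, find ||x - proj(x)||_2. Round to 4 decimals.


Project each component onto [-2, 8].
clip(0.7835) = 0.7835, clip(5.9285) = 5.9285, clip(9.1357) = 8.0, clip(9.7874) = 8.0
Projection = [0.7835, 5.9285, 8.0, 8.0]
Squared diffs: [0.0, 0.0, 1.2898, 3.1948]
Distance = sqrt(4.4846) = 2.1177


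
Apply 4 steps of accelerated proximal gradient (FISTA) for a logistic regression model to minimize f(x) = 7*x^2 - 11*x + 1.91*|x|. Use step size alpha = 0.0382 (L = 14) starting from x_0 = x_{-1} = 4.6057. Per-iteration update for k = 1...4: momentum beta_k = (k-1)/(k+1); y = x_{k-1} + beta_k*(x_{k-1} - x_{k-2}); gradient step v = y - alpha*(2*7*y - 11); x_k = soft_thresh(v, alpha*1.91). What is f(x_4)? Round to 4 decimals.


FISTA on f(x) = 7*x^2 - 11*x + 1.91*|x|
L = 14, alpha = 0.0382
Iteration 1: beta = 0.0, y = 4.6057 + 0.0*(4.6057 - 4.6057) = 4.6057
  grad(y) = 53.4798, v = y - alpha*grad = 2.5628
  prox(v) = soft_thresh(2.5628, 0.073) = 2.4898
Iteration 2: beta = 0.3333, y = 2.4898 + 0.3333*(2.4898 - 4.6057) = 1.7845
  grad(y) = 13.9832, v = y - alpha*grad = 1.2504
  prox(v) = soft_thresh(1.2504, 0.073) = 1.1774
Iteration 3: beta = 0.5, y = 1.1774 + 0.5*(1.1774 - 2.4898) = 0.5212
  grad(y) = -3.7034, v = y - alpha*grad = 0.6627
  prox(v) = soft_thresh(0.6627, 0.073) = 0.5897
Iteration 4: beta = 0.6, y = 0.5897 + 0.6*(0.5897 - 1.1774) = 0.2371
  grad(y) = -7.681, v = y - alpha*grad = 0.5305
  prox(v) = soft_thresh(0.5305, 0.073) = 0.4575
f(x_4) = 7*0.4575^2 - 11*0.4575 + 1.91*|0.4575| = -2.6936


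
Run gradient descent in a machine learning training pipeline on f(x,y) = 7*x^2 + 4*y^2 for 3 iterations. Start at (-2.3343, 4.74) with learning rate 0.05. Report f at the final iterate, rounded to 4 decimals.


Gradient descent on f(x,y) = 7*x^2 + 4*y^2.
Starting point: (-2.3343, 4.74), alpha = 0.05
Step 1: grad_x = 2*7*-2.3343 = -32.6802, grad_y = 2*4*4.74 = 37.92
  x_1 = -2.3343 - 0.05*-32.6802 = -0.7003
  y_1 = 4.74 - 0.05*37.92 = 2.844
Step 2: grad_x = 2*7*-0.7003 = -9.8041, grad_y = 2*4*2.844 = 22.752
  x_2 = -0.7003 - 0.05*-9.8041 = -0.2101
  y_2 = 2.844 - 0.05*22.752 = 1.7064
Step 3: grad_x = 2*7*-0.2101 = -2.9412, grad_y = 2*4*1.7064 = 13.6512
  x_3 = -0.2101 - 0.05*-2.9412 = -0.063
  y_3 = 1.7064 - 0.05*13.6512 = 1.0238
f(-0.063, 1.0238) = 7*(-0.063)^2 + 4*1.0238^2 = 4.2208


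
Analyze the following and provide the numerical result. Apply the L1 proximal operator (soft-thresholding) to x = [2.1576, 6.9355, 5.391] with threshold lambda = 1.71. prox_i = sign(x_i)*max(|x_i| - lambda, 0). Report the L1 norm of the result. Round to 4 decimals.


Soft-thresholding with lambda = 1.71:
prox(2.1576) = sign(2.1576)*max(|2.1576| - 1.71, 0) = 0.4476
prox(6.9355) = sign(6.9355)*max(|6.9355| - 1.71, 0) = 5.2255
prox(5.391) = sign(5.391)*max(|5.391| - 1.71, 0) = 3.681
prox(x) = [0.4476, 5.2255, 3.681]
||prox(x)||_1 = 0.4476 + 5.2255 + 3.681 = 9.3541


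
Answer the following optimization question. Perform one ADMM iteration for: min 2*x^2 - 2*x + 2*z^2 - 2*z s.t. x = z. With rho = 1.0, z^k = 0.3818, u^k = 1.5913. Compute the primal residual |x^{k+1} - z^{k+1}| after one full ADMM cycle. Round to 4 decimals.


ADMM iteration with rho = 1.0, z^k = 0.3818, u^k = 1.5913
Step 1: x-update.
Minimize 2*x^2 - 2*x + (1.0/2)*(x - 0.3818 + 1.5913)^2
FOC: (2*2 + 1.0)*x = 2 + 1.0*(0.3818 - 1.5913)
x^{k+1} = 0.1581
Step 2: z-update.
Minimize 2*z^2 - 2*z + (1.0/2)*(0.1581 - z + 1.5913)^2
FOC: (2*2 + 1.0)*z = 2 + 1.0*(0.1581 + 1.5913)
z^{k+1} = 0.7499
Step 3: u-update.
u^{k+1} = 1.5913 + 0.1581 - 0.7499 = 0.9995
Step 4: Primal residual = |0.1581 - 0.7499| = 0.5918


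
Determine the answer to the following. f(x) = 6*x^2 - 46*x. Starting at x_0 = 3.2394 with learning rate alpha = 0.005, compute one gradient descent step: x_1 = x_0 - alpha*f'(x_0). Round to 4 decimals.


We compute the gradient at x_0 and apply the update.
f'(x) = 12*x - 46
f'(3.2394) = 12*3.2394 - 46 = -7.1272
x_1 = 3.2394 - 0.005*-7.1272 = 3.275


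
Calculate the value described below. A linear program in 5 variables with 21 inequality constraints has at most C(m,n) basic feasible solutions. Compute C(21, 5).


Each vertex corresponds to some choice of n active constraints out of m, so the number of vertices is at most C(m, n) = m! / (n!(m-n)!).
m = 21, n = 5
Numerator: 21 * 20 * 19 * 18 * 17
Denominator: 5! = 120
C(21, 5) = 20349


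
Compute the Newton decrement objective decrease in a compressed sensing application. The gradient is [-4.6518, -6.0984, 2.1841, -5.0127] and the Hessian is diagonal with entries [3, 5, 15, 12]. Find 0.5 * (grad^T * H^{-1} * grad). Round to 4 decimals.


Step 1: H is diagonal, so H^(-1) * g = [-1.5506, -1.2197, 0.1456, -0.4177].
Step 2: g^T H^(-1) g = sum_i g_i^2 / H_ii
  = (-4.6518)^2/3 + (-6.0984)^2/5 + (2.1841)^2/15 + (-5.0127)^2/12
  = 7.2131 + 7.4381 + 0.318 + 2.0939 = 17.0631
Step 3: Objective decrease = 0.5 * g^T H^(-1) g = 8.5316


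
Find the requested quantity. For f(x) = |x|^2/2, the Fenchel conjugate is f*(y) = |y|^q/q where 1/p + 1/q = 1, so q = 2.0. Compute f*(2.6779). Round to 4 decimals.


The conjugate exponent q satisfies 1/p + 1/q = 1.
p = 2, so q = 2/(2 - 1) = 2.0
|y|^q = 2.6779^2.0 = 7.1711
f*(2.6779) = 7.1711 / 2.0 = 3.5856


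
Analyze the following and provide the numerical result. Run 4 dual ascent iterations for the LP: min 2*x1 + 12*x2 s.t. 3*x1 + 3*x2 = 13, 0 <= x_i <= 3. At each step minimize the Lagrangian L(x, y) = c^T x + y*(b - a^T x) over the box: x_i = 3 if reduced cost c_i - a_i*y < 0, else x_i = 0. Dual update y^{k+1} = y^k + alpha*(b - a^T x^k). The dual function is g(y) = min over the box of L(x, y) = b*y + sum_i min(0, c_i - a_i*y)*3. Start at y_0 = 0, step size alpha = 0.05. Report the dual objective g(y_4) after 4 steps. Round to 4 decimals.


Dual ascent for LP: min 2*x1 + 12*x2, 3*x1 + 3*x2 = 13, 0 <= x_i <= 3
Step 1: y^k = 0.0, reduced costs: (2.0, 12.0)
  x^k = (0.0, 0.0), subgradient = b - a^T x = 13.0
  y^{k+1} = 0.0 + 0.05*13.0 = 0.65
Step 2: y^k = 0.65, reduced costs: (0.05, 10.05)
  x^k = (0.0, 0.0), subgradient = b - a^T x = 13.0
  y^{k+1} = 0.65 + 0.05*13.0 = 1.3
Step 3: y^k = 1.3, reduced costs: (-1.9, 8.1)
  x^k = (3.0, 0.0), subgradient = b - a^T x = 4.0
  y^{k+1} = 1.3 + 0.05*4.0 = 1.5
Step 4: y^k = 1.5, reduced costs: (-2.5, 7.5)
  x^k = (3.0, 0.0), subgradient = b - a^T x = 4.0
  y^{k+1} = 1.5 + 0.05*4.0 = 1.7
Dual objective at y_4 = 1.7: reduced costs (-3.1, 6.9), box minimizer x = (3.0, 0.0)
g(y_4) = b*y + (c1 - a1*y)*x1 + (c2 - a2*y)*x2 = 13*1.7 + (-3.1)*3.0 + 6.9*0.0 = 22.1 - 9.3 + 0.0 = 12.8


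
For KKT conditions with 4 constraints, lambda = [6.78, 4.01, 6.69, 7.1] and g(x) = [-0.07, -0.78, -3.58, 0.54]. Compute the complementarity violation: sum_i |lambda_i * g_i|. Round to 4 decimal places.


KKT complementary slackness check:
lambda_1 * g_1 = 6.78 * -0.07 = -0.4746
lambda_2 * g_2 = 4.01 * -0.78 = -3.1278
lambda_3 * g_3 = 6.69 * -3.58 = -23.9502
lambda_4 * g_4 = 7.1 * 0.54 = 3.834
Total violation = 0.4746 + 3.1278 + 23.9502 + 3.834 = 31.3866


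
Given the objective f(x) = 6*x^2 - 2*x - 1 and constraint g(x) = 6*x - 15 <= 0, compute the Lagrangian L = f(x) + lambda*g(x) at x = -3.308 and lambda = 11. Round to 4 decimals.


Step 1: Evaluate f(x).
f(-3.308) = 6*(-3.308)^2 - 2*(-3.308) - 1 = 71.2732
Step 2: Evaluate g(x).
g(-3.308) = 6*-3.308 - 15 = -34.848
Step 3: Compute Lagrangian.
L = 71.2732 + 11*-34.848 = -312.0548


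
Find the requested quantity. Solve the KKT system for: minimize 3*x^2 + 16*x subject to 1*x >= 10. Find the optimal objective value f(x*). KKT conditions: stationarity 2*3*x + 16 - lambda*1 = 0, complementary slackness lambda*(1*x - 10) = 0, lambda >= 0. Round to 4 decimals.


Step 1: Try lambda = 0 (constraint inactive).
x_unc = -16/(2*3) = -2.6667
Check: 1*-2.6667 = -2.6667 < 10 -- violated!
Step 2: Constraint must be active: 1*x = 10
x* = 10/1 = 10.0
lambda = (2*3*10.0 + 16)/1 = 76.0
Step 3: Compute optimal value.
f(x*) = 3*10.0^2 + 16*10.0 = 460.0


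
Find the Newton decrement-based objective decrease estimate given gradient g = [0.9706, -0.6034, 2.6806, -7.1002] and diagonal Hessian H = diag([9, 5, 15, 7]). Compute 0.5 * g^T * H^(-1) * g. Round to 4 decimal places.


Step 1: H is diagonal, so H^(-1) * g = [0.1078, -0.1207, 0.1787, -1.0143].
Step 2: g^T H^(-1) g = sum_i g_i^2 / H_ii
  = (0.9706)^2/9 + (-0.6034)^2/5 + (2.6806)^2/15 + (-7.1002)^2/7
  = 0.1047 + 0.0728 + 0.479 + 7.2018 = 7.8584
Step 3: Objective decrease = 0.5 * g^T H^(-1) g = 3.9292
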